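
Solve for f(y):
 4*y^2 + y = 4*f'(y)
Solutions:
 f(y) = C1 + y^3/3 + y^2/8


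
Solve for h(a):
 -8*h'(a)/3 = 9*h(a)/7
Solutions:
 h(a) = C1*exp(-27*a/56)


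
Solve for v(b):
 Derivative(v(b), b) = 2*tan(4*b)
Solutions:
 v(b) = C1 - log(cos(4*b))/2


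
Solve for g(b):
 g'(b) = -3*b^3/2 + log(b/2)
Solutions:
 g(b) = C1 - 3*b^4/8 + b*log(b) - b - b*log(2)


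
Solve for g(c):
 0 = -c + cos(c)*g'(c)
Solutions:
 g(c) = C1 + Integral(c/cos(c), c)


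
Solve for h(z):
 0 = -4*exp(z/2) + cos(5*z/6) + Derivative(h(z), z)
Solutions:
 h(z) = C1 + 8*exp(z/2) - 6*sin(5*z/6)/5


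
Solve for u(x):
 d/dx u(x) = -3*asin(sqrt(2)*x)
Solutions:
 u(x) = C1 - 3*x*asin(sqrt(2)*x) - 3*sqrt(2)*sqrt(1 - 2*x^2)/2


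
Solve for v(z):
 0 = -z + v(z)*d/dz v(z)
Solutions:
 v(z) = -sqrt(C1 + z^2)
 v(z) = sqrt(C1 + z^2)


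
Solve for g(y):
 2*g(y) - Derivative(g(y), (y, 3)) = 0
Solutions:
 g(y) = C3*exp(2^(1/3)*y) + (C1*sin(2^(1/3)*sqrt(3)*y/2) + C2*cos(2^(1/3)*sqrt(3)*y/2))*exp(-2^(1/3)*y/2)


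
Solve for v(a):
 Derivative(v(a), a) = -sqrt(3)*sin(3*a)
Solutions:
 v(a) = C1 + sqrt(3)*cos(3*a)/3


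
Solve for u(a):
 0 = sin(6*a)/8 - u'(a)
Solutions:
 u(a) = C1 - cos(6*a)/48


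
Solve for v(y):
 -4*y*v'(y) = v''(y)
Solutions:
 v(y) = C1 + C2*erf(sqrt(2)*y)


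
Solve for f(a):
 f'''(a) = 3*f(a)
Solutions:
 f(a) = C3*exp(3^(1/3)*a) + (C1*sin(3^(5/6)*a/2) + C2*cos(3^(5/6)*a/2))*exp(-3^(1/3)*a/2)


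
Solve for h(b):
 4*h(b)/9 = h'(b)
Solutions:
 h(b) = C1*exp(4*b/9)


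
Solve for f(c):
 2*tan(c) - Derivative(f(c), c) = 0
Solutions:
 f(c) = C1 - 2*log(cos(c))


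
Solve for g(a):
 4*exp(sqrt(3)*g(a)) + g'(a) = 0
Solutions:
 g(a) = sqrt(3)*(2*log(1/(C1 + 4*a)) - log(3))/6


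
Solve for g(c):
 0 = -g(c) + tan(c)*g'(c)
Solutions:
 g(c) = C1*sin(c)


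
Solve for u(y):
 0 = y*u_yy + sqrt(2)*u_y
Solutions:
 u(y) = C1 + C2*y^(1 - sqrt(2))


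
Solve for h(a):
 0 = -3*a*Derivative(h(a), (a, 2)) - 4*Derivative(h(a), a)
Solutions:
 h(a) = C1 + C2/a^(1/3)


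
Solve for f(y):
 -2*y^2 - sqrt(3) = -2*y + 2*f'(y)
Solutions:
 f(y) = C1 - y^3/3 + y^2/2 - sqrt(3)*y/2


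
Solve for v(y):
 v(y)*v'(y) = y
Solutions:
 v(y) = -sqrt(C1 + y^2)
 v(y) = sqrt(C1 + y^2)


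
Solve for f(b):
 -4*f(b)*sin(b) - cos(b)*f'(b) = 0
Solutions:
 f(b) = C1*cos(b)^4


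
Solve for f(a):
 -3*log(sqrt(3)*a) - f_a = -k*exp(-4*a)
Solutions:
 f(a) = C1 - 3*a*log(a) + a*(3 - 3*log(3)/2) - k*exp(-4*a)/4


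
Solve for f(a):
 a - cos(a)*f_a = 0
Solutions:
 f(a) = C1 + Integral(a/cos(a), a)


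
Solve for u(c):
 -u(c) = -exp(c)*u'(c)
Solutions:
 u(c) = C1*exp(-exp(-c))


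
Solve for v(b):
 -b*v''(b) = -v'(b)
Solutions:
 v(b) = C1 + C2*b^2


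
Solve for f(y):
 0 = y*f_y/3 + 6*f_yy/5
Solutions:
 f(y) = C1 + C2*erf(sqrt(5)*y/6)


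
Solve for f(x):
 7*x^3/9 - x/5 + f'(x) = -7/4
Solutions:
 f(x) = C1 - 7*x^4/36 + x^2/10 - 7*x/4


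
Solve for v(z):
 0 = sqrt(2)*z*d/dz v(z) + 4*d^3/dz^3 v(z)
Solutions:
 v(z) = C1 + Integral(C2*airyai(-sqrt(2)*z/2) + C3*airybi(-sqrt(2)*z/2), z)


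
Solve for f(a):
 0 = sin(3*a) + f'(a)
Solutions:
 f(a) = C1 + cos(3*a)/3


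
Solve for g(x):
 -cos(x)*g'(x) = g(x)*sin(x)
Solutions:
 g(x) = C1*cos(x)


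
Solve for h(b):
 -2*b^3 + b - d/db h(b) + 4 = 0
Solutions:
 h(b) = C1 - b^4/2 + b^2/2 + 4*b


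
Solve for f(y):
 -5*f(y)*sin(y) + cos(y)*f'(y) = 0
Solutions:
 f(y) = C1/cos(y)^5


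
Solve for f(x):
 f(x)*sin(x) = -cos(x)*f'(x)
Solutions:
 f(x) = C1*cos(x)


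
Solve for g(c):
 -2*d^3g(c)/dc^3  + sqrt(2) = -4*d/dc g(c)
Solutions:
 g(c) = C1 + C2*exp(-sqrt(2)*c) + C3*exp(sqrt(2)*c) - sqrt(2)*c/4


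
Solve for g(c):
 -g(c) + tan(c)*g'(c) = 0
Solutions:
 g(c) = C1*sin(c)


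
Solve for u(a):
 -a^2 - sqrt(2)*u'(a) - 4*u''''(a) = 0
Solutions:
 u(a) = C1 + C4*exp(-sqrt(2)*a/2) - sqrt(2)*a^3/6 + (C2*sin(sqrt(6)*a/4) + C3*cos(sqrt(6)*a/4))*exp(sqrt(2)*a/4)


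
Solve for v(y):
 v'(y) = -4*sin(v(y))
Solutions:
 v(y) = -acos((-C1 - exp(8*y))/(C1 - exp(8*y))) + 2*pi
 v(y) = acos((-C1 - exp(8*y))/(C1 - exp(8*y)))


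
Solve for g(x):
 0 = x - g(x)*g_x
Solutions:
 g(x) = -sqrt(C1 + x^2)
 g(x) = sqrt(C1 + x^2)


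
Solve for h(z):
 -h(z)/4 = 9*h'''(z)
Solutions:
 h(z) = C3*exp(-6^(1/3)*z/6) + (C1*sin(2^(1/3)*3^(5/6)*z/12) + C2*cos(2^(1/3)*3^(5/6)*z/12))*exp(6^(1/3)*z/12)


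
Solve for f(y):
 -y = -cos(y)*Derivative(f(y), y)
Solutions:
 f(y) = C1 + Integral(y/cos(y), y)


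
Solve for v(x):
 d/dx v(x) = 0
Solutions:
 v(x) = C1


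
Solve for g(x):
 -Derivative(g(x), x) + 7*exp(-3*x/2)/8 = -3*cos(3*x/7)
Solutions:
 g(x) = C1 + 7*sin(3*x/7) - 7*exp(-3*x/2)/12


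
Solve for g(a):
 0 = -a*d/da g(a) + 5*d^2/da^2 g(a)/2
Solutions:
 g(a) = C1 + C2*erfi(sqrt(5)*a/5)


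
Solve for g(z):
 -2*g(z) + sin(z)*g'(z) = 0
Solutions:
 g(z) = C1*(cos(z) - 1)/(cos(z) + 1)


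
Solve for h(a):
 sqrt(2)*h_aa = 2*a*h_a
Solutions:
 h(a) = C1 + C2*erfi(2^(3/4)*a/2)


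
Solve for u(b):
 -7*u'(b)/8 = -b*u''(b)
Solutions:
 u(b) = C1 + C2*b^(15/8)


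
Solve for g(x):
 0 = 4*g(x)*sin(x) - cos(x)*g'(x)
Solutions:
 g(x) = C1/cos(x)^4


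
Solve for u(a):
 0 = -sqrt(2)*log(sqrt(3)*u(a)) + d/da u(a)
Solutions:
 -sqrt(2)*Integral(1/(2*log(_y) + log(3)), (_y, u(a))) = C1 - a


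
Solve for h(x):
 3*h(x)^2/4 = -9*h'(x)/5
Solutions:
 h(x) = 12/(C1 + 5*x)


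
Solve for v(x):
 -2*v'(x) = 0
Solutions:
 v(x) = C1


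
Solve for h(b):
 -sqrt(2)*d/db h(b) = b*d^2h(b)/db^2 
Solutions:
 h(b) = C1 + C2*b^(1 - sqrt(2))


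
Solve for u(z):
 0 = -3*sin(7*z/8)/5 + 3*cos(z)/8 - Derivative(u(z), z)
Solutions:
 u(z) = C1 + 3*sin(z)/8 + 24*cos(7*z/8)/35


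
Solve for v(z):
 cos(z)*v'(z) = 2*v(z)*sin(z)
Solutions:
 v(z) = C1/cos(z)^2


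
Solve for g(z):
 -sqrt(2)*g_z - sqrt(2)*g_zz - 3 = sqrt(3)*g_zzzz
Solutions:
 g(z) = C1 + C2*exp(-z*(-2^(5/6)*3^(1/6)*(9 + sqrt(4*sqrt(6) + 81))^(1/3) + 2*2^(2/3)*3^(1/3)/(9 + sqrt(4*sqrt(6) + 81))^(1/3))/12)*sin(z*(2*2^(2/3)*3^(5/6)/(9 + sqrt(4*sqrt(6) + 81))^(1/3) + 2^(5/6)*3^(2/3)*(9 + sqrt(4*sqrt(6) + 81))^(1/3))/12) + C3*exp(-z*(-2^(5/6)*3^(1/6)*(9 + sqrt(4*sqrt(6) + 81))^(1/3) + 2*2^(2/3)*3^(1/3)/(9 + sqrt(4*sqrt(6) + 81))^(1/3))/12)*cos(z*(2*2^(2/3)*3^(5/6)/(9 + sqrt(4*sqrt(6) + 81))^(1/3) + 2^(5/6)*3^(2/3)*(9 + sqrt(4*sqrt(6) + 81))^(1/3))/12) + C4*exp(z*(-2^(5/6)*3^(1/6)*(9 + sqrt(4*sqrt(6) + 81))^(1/3) + 2*2^(2/3)*3^(1/3)/(9 + sqrt(4*sqrt(6) + 81))^(1/3))/6) - 3*sqrt(2)*z/2


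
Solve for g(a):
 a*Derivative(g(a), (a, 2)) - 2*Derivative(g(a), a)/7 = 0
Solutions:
 g(a) = C1 + C2*a^(9/7)


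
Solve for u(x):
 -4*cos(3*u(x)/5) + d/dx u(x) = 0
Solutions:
 -4*x - 5*log(sin(3*u(x)/5) - 1)/6 + 5*log(sin(3*u(x)/5) + 1)/6 = C1


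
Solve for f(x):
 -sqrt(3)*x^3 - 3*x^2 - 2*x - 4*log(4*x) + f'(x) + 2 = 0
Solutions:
 f(x) = C1 + sqrt(3)*x^4/4 + x^3 + x^2 + 4*x*log(x) - 6*x + x*log(256)


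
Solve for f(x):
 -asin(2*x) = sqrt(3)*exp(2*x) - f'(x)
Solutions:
 f(x) = C1 + x*asin(2*x) + sqrt(1 - 4*x^2)/2 + sqrt(3)*exp(2*x)/2


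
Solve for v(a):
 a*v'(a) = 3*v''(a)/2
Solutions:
 v(a) = C1 + C2*erfi(sqrt(3)*a/3)


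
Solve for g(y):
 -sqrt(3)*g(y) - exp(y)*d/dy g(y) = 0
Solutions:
 g(y) = C1*exp(sqrt(3)*exp(-y))


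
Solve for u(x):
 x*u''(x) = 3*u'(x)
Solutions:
 u(x) = C1 + C2*x^4


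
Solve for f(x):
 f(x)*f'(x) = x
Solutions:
 f(x) = -sqrt(C1 + x^2)
 f(x) = sqrt(C1 + x^2)


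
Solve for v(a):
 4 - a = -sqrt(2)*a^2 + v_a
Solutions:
 v(a) = C1 + sqrt(2)*a^3/3 - a^2/2 + 4*a


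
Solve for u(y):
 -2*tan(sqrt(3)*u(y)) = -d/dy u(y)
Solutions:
 u(y) = sqrt(3)*(pi - asin(C1*exp(2*sqrt(3)*y)))/3
 u(y) = sqrt(3)*asin(C1*exp(2*sqrt(3)*y))/3


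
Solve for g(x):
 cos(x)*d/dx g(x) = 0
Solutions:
 g(x) = C1


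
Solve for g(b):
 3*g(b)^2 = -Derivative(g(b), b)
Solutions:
 g(b) = 1/(C1 + 3*b)


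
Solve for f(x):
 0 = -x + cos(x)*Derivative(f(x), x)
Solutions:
 f(x) = C1 + Integral(x/cos(x), x)


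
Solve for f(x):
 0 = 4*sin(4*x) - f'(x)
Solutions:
 f(x) = C1 - cos(4*x)


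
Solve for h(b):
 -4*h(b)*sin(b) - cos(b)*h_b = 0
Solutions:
 h(b) = C1*cos(b)^4


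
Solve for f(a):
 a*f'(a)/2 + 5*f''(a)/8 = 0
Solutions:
 f(a) = C1 + C2*erf(sqrt(10)*a/5)


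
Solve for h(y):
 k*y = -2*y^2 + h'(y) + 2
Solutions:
 h(y) = C1 + k*y^2/2 + 2*y^3/3 - 2*y


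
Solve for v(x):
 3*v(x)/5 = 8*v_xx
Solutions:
 v(x) = C1*exp(-sqrt(30)*x/20) + C2*exp(sqrt(30)*x/20)


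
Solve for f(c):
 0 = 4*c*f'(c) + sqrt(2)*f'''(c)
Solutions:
 f(c) = C1 + Integral(C2*airyai(-sqrt(2)*c) + C3*airybi(-sqrt(2)*c), c)


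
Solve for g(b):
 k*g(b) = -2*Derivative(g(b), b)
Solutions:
 g(b) = C1*exp(-b*k/2)


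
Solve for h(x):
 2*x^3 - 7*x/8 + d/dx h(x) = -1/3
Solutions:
 h(x) = C1 - x^4/2 + 7*x^2/16 - x/3


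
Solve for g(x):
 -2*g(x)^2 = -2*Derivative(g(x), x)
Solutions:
 g(x) = -1/(C1 + x)


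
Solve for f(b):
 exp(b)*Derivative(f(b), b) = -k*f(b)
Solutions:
 f(b) = C1*exp(k*exp(-b))


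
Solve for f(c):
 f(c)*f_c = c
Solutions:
 f(c) = -sqrt(C1 + c^2)
 f(c) = sqrt(C1 + c^2)


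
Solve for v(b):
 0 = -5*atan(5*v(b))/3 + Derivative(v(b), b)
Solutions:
 Integral(1/atan(5*_y), (_y, v(b))) = C1 + 5*b/3


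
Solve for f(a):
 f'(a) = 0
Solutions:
 f(a) = C1


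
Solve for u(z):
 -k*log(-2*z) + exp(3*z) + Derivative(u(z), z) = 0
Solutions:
 u(z) = C1 + k*z*log(-z) + k*z*(-1 + log(2)) - exp(3*z)/3


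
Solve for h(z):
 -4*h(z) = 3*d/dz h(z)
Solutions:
 h(z) = C1*exp(-4*z/3)


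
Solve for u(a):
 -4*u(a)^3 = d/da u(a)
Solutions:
 u(a) = -sqrt(2)*sqrt(-1/(C1 - 4*a))/2
 u(a) = sqrt(2)*sqrt(-1/(C1 - 4*a))/2


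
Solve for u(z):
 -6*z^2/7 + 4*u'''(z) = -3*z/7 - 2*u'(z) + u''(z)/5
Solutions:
 u(z) = C1 + z^3/7 - 9*z^2/140 - 1209*z/700 + (C2*sin(sqrt(799)*z/40) + C3*cos(sqrt(799)*z/40))*exp(z/40)


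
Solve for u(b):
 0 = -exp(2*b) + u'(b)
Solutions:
 u(b) = C1 + exp(2*b)/2


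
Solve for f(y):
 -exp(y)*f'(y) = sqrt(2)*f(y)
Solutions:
 f(y) = C1*exp(sqrt(2)*exp(-y))


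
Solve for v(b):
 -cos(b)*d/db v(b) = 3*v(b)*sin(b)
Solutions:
 v(b) = C1*cos(b)^3


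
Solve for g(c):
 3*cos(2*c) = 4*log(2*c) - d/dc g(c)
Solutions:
 g(c) = C1 + 4*c*log(c) - 4*c + 4*c*log(2) - 3*sin(2*c)/2


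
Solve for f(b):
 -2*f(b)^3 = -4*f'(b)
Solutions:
 f(b) = -sqrt(-1/(C1 + b))
 f(b) = sqrt(-1/(C1 + b))


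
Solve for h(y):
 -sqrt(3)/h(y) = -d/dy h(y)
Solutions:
 h(y) = -sqrt(C1 + 2*sqrt(3)*y)
 h(y) = sqrt(C1 + 2*sqrt(3)*y)


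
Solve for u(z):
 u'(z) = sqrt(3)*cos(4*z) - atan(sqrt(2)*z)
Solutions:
 u(z) = C1 - z*atan(sqrt(2)*z) + sqrt(2)*log(2*z^2 + 1)/4 + sqrt(3)*sin(4*z)/4


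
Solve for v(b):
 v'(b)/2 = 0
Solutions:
 v(b) = C1


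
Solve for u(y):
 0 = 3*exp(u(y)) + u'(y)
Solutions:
 u(y) = log(1/(C1 + 3*y))


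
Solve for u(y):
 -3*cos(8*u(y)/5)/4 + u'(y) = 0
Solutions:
 -3*y/4 - 5*log(sin(8*u(y)/5) - 1)/16 + 5*log(sin(8*u(y)/5) + 1)/16 = C1


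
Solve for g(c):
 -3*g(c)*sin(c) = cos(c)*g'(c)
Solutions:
 g(c) = C1*cos(c)^3


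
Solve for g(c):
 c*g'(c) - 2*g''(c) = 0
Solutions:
 g(c) = C1 + C2*erfi(c/2)


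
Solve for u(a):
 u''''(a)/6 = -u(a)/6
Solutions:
 u(a) = (C1*sin(sqrt(2)*a/2) + C2*cos(sqrt(2)*a/2))*exp(-sqrt(2)*a/2) + (C3*sin(sqrt(2)*a/2) + C4*cos(sqrt(2)*a/2))*exp(sqrt(2)*a/2)


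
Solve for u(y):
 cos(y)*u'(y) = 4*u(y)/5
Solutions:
 u(y) = C1*(sin(y) + 1)^(2/5)/(sin(y) - 1)^(2/5)


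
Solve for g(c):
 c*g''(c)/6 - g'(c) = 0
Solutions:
 g(c) = C1 + C2*c^7


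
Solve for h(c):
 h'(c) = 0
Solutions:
 h(c) = C1


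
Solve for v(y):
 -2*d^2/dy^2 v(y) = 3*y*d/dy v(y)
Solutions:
 v(y) = C1 + C2*erf(sqrt(3)*y/2)


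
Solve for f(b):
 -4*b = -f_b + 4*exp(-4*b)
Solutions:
 f(b) = C1 + 2*b^2 - exp(-4*b)


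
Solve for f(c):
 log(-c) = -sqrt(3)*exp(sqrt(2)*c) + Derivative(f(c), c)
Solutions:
 f(c) = C1 + c*log(-c) - c + sqrt(6)*exp(sqrt(2)*c)/2


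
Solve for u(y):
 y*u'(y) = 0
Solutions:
 u(y) = C1


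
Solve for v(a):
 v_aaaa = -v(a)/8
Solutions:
 v(a) = (C1*sin(2^(3/4)*a/4) + C2*cos(2^(3/4)*a/4))*exp(-2^(3/4)*a/4) + (C3*sin(2^(3/4)*a/4) + C4*cos(2^(3/4)*a/4))*exp(2^(3/4)*a/4)


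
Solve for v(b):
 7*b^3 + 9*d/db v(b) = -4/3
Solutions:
 v(b) = C1 - 7*b^4/36 - 4*b/27


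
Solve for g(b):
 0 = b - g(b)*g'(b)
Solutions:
 g(b) = -sqrt(C1 + b^2)
 g(b) = sqrt(C1 + b^2)


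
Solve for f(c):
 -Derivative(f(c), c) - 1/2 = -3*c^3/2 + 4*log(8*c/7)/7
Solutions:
 f(c) = C1 + 3*c^4/8 - 4*c*log(c)/7 - 12*c*log(2)/7 + c/14 + 4*c*log(7)/7


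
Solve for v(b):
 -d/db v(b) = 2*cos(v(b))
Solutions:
 v(b) = pi - asin((C1 + exp(4*b))/(C1 - exp(4*b)))
 v(b) = asin((C1 + exp(4*b))/(C1 - exp(4*b)))


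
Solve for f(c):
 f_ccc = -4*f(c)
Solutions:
 f(c) = C3*exp(-2^(2/3)*c) + (C1*sin(2^(2/3)*sqrt(3)*c/2) + C2*cos(2^(2/3)*sqrt(3)*c/2))*exp(2^(2/3)*c/2)


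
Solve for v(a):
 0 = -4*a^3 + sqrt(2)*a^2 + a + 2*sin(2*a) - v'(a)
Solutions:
 v(a) = C1 - a^4 + sqrt(2)*a^3/3 + a^2/2 - cos(2*a)


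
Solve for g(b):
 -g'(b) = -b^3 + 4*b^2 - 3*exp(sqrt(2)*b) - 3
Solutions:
 g(b) = C1 + b^4/4 - 4*b^3/3 + 3*b + 3*sqrt(2)*exp(sqrt(2)*b)/2


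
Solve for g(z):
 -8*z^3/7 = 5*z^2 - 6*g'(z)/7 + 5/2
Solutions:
 g(z) = C1 + z^4/3 + 35*z^3/18 + 35*z/12


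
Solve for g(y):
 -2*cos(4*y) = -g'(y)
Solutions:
 g(y) = C1 + sin(4*y)/2


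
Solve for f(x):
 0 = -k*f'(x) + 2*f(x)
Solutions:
 f(x) = C1*exp(2*x/k)


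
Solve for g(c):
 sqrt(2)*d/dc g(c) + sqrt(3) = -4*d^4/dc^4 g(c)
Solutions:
 g(c) = C1 + C4*exp(-sqrt(2)*c/2) - sqrt(6)*c/2 + (C2*sin(sqrt(6)*c/4) + C3*cos(sqrt(6)*c/4))*exp(sqrt(2)*c/4)


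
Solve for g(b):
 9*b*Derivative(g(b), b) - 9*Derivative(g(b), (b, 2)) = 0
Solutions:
 g(b) = C1 + C2*erfi(sqrt(2)*b/2)


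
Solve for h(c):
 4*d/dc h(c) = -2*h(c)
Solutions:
 h(c) = C1*exp(-c/2)


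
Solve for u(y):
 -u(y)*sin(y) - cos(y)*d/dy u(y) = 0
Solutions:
 u(y) = C1*cos(y)


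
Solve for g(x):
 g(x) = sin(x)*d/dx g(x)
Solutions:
 g(x) = C1*sqrt(cos(x) - 1)/sqrt(cos(x) + 1)


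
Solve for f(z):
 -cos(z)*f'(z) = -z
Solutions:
 f(z) = C1 + Integral(z/cos(z), z)


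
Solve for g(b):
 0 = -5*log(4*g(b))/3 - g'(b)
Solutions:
 3*Integral(1/(log(_y) + 2*log(2)), (_y, g(b)))/5 = C1 - b


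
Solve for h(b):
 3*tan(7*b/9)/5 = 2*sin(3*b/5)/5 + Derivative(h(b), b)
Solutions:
 h(b) = C1 - 27*log(cos(7*b/9))/35 + 2*cos(3*b/5)/3


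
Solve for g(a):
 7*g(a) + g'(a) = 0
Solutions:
 g(a) = C1*exp(-7*a)


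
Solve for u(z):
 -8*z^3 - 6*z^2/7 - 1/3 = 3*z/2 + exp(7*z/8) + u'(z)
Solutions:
 u(z) = C1 - 2*z^4 - 2*z^3/7 - 3*z^2/4 - z/3 - 8*exp(7*z/8)/7


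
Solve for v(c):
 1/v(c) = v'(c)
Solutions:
 v(c) = -sqrt(C1 + 2*c)
 v(c) = sqrt(C1 + 2*c)


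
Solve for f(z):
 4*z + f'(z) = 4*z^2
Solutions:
 f(z) = C1 + 4*z^3/3 - 2*z^2


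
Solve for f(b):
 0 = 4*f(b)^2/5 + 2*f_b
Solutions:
 f(b) = 5/(C1 + 2*b)


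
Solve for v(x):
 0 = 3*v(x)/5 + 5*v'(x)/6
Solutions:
 v(x) = C1*exp(-18*x/25)


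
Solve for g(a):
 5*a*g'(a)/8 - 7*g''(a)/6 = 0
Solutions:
 g(a) = C1 + C2*erfi(sqrt(210)*a/28)


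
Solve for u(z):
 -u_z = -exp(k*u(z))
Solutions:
 u(z) = Piecewise((log(-1/(C1*k + k*z))/k, Ne(k, 0)), (nan, True))
 u(z) = Piecewise((C1 + z, Eq(k, 0)), (nan, True))


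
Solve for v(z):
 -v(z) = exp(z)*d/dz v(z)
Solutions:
 v(z) = C1*exp(exp(-z))


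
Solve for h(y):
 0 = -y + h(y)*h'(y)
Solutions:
 h(y) = -sqrt(C1 + y^2)
 h(y) = sqrt(C1 + y^2)


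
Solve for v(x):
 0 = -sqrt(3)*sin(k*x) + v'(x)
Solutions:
 v(x) = C1 - sqrt(3)*cos(k*x)/k


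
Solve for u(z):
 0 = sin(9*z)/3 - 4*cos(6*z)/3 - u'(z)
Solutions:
 u(z) = C1 - 2*sin(6*z)/9 - cos(9*z)/27


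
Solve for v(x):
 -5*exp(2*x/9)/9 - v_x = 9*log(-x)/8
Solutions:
 v(x) = C1 - 9*x*log(-x)/8 + 9*x/8 - 5*exp(2*x/9)/2


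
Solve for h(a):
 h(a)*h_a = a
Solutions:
 h(a) = -sqrt(C1 + a^2)
 h(a) = sqrt(C1 + a^2)


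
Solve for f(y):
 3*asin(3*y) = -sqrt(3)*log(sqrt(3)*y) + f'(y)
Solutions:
 f(y) = C1 + sqrt(3)*y*(log(y) - 1) + 3*y*asin(3*y) + sqrt(3)*y*log(3)/2 + sqrt(1 - 9*y^2)


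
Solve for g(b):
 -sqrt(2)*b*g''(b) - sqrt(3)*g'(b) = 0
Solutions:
 g(b) = C1 + C2*b^(1 - sqrt(6)/2)


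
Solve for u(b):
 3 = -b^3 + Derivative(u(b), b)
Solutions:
 u(b) = C1 + b^4/4 + 3*b


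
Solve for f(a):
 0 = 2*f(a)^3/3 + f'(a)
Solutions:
 f(a) = -sqrt(6)*sqrt(-1/(C1 - 2*a))/2
 f(a) = sqrt(6)*sqrt(-1/(C1 - 2*a))/2


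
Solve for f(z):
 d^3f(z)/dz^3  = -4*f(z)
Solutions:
 f(z) = C3*exp(-2^(2/3)*z) + (C1*sin(2^(2/3)*sqrt(3)*z/2) + C2*cos(2^(2/3)*sqrt(3)*z/2))*exp(2^(2/3)*z/2)


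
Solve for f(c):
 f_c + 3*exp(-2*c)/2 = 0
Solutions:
 f(c) = C1 + 3*exp(-2*c)/4


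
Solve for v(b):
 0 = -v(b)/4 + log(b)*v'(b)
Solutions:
 v(b) = C1*exp(li(b)/4)


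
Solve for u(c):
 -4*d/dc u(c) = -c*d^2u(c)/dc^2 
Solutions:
 u(c) = C1 + C2*c^5


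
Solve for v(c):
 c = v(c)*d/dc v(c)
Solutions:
 v(c) = -sqrt(C1 + c^2)
 v(c) = sqrt(C1 + c^2)


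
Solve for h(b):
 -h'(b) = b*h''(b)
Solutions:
 h(b) = C1 + C2*log(b)


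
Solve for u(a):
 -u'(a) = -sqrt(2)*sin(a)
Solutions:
 u(a) = C1 - sqrt(2)*cos(a)


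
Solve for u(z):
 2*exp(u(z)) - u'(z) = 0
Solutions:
 u(z) = log(-1/(C1 + 2*z))


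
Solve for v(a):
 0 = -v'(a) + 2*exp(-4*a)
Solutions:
 v(a) = C1 - exp(-4*a)/2


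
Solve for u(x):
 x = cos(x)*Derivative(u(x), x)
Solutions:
 u(x) = C1 + Integral(x/cos(x), x)


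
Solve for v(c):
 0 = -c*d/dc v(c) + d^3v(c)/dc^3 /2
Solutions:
 v(c) = C1 + Integral(C2*airyai(2^(1/3)*c) + C3*airybi(2^(1/3)*c), c)


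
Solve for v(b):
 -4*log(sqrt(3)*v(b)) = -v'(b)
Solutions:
 -Integral(1/(2*log(_y) + log(3)), (_y, v(b)))/2 = C1 - b


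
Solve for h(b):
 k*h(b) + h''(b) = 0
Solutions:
 h(b) = C1*exp(-b*sqrt(-k)) + C2*exp(b*sqrt(-k))


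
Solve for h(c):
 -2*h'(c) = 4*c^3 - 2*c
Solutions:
 h(c) = C1 - c^4/2 + c^2/2


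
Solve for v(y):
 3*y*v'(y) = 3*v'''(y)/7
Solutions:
 v(y) = C1 + Integral(C2*airyai(7^(1/3)*y) + C3*airybi(7^(1/3)*y), y)


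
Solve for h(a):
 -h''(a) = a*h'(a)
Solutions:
 h(a) = C1 + C2*erf(sqrt(2)*a/2)


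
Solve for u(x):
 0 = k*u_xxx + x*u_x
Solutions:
 u(x) = C1 + Integral(C2*airyai(x*(-1/k)^(1/3)) + C3*airybi(x*(-1/k)^(1/3)), x)


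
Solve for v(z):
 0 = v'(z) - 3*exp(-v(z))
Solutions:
 v(z) = log(C1 + 3*z)


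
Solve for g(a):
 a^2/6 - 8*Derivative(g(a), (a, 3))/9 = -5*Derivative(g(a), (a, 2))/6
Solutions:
 g(a) = C1 + C2*a + C3*exp(15*a/16) - a^4/60 - 16*a^3/225 - 256*a^2/1125


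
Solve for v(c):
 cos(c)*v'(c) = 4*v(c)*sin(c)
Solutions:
 v(c) = C1/cos(c)^4


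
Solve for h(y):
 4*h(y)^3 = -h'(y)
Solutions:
 h(y) = -sqrt(2)*sqrt(-1/(C1 - 4*y))/2
 h(y) = sqrt(2)*sqrt(-1/(C1 - 4*y))/2


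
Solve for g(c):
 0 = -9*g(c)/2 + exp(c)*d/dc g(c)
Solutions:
 g(c) = C1*exp(-9*exp(-c)/2)


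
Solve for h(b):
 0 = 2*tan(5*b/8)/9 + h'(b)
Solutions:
 h(b) = C1 + 16*log(cos(5*b/8))/45


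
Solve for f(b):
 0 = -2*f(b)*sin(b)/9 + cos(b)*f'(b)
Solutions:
 f(b) = C1/cos(b)^(2/9)


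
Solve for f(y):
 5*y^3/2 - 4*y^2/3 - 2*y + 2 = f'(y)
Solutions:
 f(y) = C1 + 5*y^4/8 - 4*y^3/9 - y^2 + 2*y


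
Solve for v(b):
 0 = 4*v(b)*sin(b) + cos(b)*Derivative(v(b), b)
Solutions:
 v(b) = C1*cos(b)^4


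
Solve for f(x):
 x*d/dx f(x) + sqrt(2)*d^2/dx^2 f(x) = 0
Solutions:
 f(x) = C1 + C2*erf(2^(1/4)*x/2)


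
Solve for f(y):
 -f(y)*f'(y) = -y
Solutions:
 f(y) = -sqrt(C1 + y^2)
 f(y) = sqrt(C1 + y^2)


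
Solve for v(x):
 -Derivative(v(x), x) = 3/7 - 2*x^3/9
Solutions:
 v(x) = C1 + x^4/18 - 3*x/7


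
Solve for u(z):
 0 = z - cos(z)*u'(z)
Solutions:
 u(z) = C1 + Integral(z/cos(z), z)


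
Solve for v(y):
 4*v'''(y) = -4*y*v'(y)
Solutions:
 v(y) = C1 + Integral(C2*airyai(-y) + C3*airybi(-y), y)


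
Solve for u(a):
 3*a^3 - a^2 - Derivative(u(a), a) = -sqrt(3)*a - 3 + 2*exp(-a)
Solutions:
 u(a) = C1 + 3*a^4/4 - a^3/3 + sqrt(3)*a^2/2 + 3*a + 2*exp(-a)


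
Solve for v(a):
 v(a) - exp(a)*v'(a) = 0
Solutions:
 v(a) = C1*exp(-exp(-a))


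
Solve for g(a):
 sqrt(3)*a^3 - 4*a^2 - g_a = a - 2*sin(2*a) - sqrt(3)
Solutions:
 g(a) = C1 + sqrt(3)*a^4/4 - 4*a^3/3 - a^2/2 + sqrt(3)*a - cos(2*a)


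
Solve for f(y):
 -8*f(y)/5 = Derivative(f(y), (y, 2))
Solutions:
 f(y) = C1*sin(2*sqrt(10)*y/5) + C2*cos(2*sqrt(10)*y/5)


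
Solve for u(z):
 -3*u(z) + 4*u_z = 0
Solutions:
 u(z) = C1*exp(3*z/4)


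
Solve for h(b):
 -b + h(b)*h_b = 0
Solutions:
 h(b) = -sqrt(C1 + b^2)
 h(b) = sqrt(C1 + b^2)


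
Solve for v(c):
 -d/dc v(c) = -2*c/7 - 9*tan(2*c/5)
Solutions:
 v(c) = C1 + c^2/7 - 45*log(cos(2*c/5))/2


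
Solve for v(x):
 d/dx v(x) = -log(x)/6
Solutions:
 v(x) = C1 - x*log(x)/6 + x/6


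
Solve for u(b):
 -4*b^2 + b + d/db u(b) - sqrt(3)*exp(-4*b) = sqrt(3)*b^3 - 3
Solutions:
 u(b) = C1 + sqrt(3)*b^4/4 + 4*b^3/3 - b^2/2 - 3*b - sqrt(3)*exp(-4*b)/4


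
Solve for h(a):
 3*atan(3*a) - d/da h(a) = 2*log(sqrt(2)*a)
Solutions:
 h(a) = C1 - 2*a*log(a) + 3*a*atan(3*a) - a*log(2) + 2*a - log(9*a^2 + 1)/2


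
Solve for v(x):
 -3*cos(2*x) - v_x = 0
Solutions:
 v(x) = C1 - 3*sin(2*x)/2


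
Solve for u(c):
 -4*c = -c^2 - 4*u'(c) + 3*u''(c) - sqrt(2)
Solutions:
 u(c) = C1 + C2*exp(4*c/3) - c^3/12 + 5*c^2/16 - sqrt(2)*c/4 + 15*c/32


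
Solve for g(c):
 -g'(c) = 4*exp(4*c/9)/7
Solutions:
 g(c) = C1 - 9*exp(4*c/9)/7


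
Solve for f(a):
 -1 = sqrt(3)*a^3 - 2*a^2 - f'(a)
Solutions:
 f(a) = C1 + sqrt(3)*a^4/4 - 2*a^3/3 + a


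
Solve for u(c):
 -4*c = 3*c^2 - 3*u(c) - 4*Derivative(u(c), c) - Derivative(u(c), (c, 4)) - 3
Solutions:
 u(c) = c^2 - 4*c/3 + (C1 + C2*c)*exp(-c) + (C3*sin(sqrt(2)*c) + C4*cos(sqrt(2)*c))*exp(c) + 7/9


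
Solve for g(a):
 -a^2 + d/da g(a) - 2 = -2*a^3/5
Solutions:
 g(a) = C1 - a^4/10 + a^3/3 + 2*a


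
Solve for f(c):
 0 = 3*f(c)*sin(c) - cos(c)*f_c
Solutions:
 f(c) = C1/cos(c)^3


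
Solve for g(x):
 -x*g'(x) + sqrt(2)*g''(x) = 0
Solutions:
 g(x) = C1 + C2*erfi(2^(1/4)*x/2)


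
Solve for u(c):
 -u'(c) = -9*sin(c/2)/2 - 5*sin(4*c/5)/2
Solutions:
 u(c) = C1 - 9*cos(c/2) - 25*cos(4*c/5)/8


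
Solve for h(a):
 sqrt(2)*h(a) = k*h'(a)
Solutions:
 h(a) = C1*exp(sqrt(2)*a/k)


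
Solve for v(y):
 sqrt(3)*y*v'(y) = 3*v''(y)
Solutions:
 v(y) = C1 + C2*erfi(sqrt(2)*3^(3/4)*y/6)


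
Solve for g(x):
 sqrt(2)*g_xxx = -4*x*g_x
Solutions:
 g(x) = C1 + Integral(C2*airyai(-sqrt(2)*x) + C3*airybi(-sqrt(2)*x), x)


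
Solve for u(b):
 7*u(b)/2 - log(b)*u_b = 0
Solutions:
 u(b) = C1*exp(7*li(b)/2)


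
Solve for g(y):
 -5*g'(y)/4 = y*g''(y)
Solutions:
 g(y) = C1 + C2/y^(1/4)


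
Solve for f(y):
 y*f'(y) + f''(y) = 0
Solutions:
 f(y) = C1 + C2*erf(sqrt(2)*y/2)


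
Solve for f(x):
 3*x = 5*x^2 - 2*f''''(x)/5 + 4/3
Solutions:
 f(x) = C1 + C2*x + C3*x^2 + C4*x^3 + 5*x^6/144 - x^5/16 + 5*x^4/36


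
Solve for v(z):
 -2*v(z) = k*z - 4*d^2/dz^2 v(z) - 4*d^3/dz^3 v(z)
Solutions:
 v(z) = C1*exp(-z*(2*2^(2/3)/(3*sqrt(57) + 23)^(1/3) + 4 + 2^(1/3)*(3*sqrt(57) + 23)^(1/3))/12)*sin(2^(1/3)*sqrt(3)*z*(-(3*sqrt(57) + 23)^(1/3) + 2*2^(1/3)/(3*sqrt(57) + 23)^(1/3))/12) + C2*exp(-z*(2*2^(2/3)/(3*sqrt(57) + 23)^(1/3) + 4 + 2^(1/3)*(3*sqrt(57) + 23)^(1/3))/12)*cos(2^(1/3)*sqrt(3)*z*(-(3*sqrt(57) + 23)^(1/3) + 2*2^(1/3)/(3*sqrt(57) + 23)^(1/3))/12) + C3*exp(z*(-2 + 2*2^(2/3)/(3*sqrt(57) + 23)^(1/3) + 2^(1/3)*(3*sqrt(57) + 23)^(1/3))/6) - k*z/2


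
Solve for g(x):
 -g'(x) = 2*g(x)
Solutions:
 g(x) = C1*exp(-2*x)


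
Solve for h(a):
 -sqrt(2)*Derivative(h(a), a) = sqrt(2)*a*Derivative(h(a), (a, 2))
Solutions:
 h(a) = C1 + C2*log(a)


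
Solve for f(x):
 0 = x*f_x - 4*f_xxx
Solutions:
 f(x) = C1 + Integral(C2*airyai(2^(1/3)*x/2) + C3*airybi(2^(1/3)*x/2), x)


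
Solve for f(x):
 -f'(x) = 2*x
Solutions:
 f(x) = C1 - x^2


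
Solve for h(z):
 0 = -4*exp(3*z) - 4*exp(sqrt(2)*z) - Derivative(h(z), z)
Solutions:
 h(z) = C1 - 4*exp(3*z)/3 - 2*sqrt(2)*exp(sqrt(2)*z)


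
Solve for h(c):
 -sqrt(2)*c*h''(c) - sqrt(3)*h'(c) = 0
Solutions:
 h(c) = C1 + C2*c^(1 - sqrt(6)/2)


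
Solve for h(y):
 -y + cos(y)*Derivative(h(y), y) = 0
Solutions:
 h(y) = C1 + Integral(y/cos(y), y)


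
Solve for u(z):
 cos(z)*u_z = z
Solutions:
 u(z) = C1 + Integral(z/cos(z), z)


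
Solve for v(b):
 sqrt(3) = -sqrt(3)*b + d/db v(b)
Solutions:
 v(b) = C1 + sqrt(3)*b^2/2 + sqrt(3)*b


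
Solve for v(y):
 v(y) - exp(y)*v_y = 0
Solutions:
 v(y) = C1*exp(-exp(-y))


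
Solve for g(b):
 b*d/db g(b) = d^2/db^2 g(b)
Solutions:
 g(b) = C1 + C2*erfi(sqrt(2)*b/2)


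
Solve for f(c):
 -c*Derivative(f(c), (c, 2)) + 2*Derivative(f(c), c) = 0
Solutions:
 f(c) = C1 + C2*c^3


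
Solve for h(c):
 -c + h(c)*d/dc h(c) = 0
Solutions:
 h(c) = -sqrt(C1 + c^2)
 h(c) = sqrt(C1 + c^2)


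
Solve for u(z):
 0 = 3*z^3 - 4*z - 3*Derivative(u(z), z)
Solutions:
 u(z) = C1 + z^4/4 - 2*z^2/3


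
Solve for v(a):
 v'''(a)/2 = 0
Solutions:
 v(a) = C1 + C2*a + C3*a^2


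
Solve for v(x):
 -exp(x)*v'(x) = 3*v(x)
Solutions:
 v(x) = C1*exp(3*exp(-x))


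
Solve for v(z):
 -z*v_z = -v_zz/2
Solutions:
 v(z) = C1 + C2*erfi(z)


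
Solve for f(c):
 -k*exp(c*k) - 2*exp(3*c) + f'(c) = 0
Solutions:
 f(c) = C1 + 2*exp(3*c)/3 + exp(c*k)


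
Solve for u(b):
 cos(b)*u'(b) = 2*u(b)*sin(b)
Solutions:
 u(b) = C1/cos(b)^2


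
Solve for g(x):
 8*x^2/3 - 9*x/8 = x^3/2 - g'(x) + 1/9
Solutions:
 g(x) = C1 + x^4/8 - 8*x^3/9 + 9*x^2/16 + x/9


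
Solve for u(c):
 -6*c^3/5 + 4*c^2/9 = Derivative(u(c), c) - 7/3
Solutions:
 u(c) = C1 - 3*c^4/10 + 4*c^3/27 + 7*c/3


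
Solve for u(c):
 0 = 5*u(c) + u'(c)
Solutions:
 u(c) = C1*exp(-5*c)


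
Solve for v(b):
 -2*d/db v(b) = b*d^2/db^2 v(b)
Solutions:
 v(b) = C1 + C2/b


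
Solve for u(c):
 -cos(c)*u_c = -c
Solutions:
 u(c) = C1 + Integral(c/cos(c), c)


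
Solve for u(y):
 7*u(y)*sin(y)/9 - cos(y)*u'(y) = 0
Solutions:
 u(y) = C1/cos(y)^(7/9)


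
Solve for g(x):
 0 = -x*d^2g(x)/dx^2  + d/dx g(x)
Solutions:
 g(x) = C1 + C2*x^2


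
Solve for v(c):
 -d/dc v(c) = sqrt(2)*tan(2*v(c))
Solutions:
 v(c) = -asin(C1*exp(-2*sqrt(2)*c))/2 + pi/2
 v(c) = asin(C1*exp(-2*sqrt(2)*c))/2


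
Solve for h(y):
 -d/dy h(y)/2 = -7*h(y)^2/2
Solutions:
 h(y) = -1/(C1 + 7*y)


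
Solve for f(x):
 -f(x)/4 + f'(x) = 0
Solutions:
 f(x) = C1*exp(x/4)


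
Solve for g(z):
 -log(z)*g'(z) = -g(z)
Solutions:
 g(z) = C1*exp(li(z))


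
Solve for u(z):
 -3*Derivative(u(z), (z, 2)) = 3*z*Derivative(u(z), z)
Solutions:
 u(z) = C1 + C2*erf(sqrt(2)*z/2)


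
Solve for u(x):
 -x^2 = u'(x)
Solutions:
 u(x) = C1 - x^3/3


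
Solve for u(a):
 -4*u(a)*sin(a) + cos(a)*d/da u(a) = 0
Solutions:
 u(a) = C1/cos(a)^4


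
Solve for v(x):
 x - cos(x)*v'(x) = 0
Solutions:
 v(x) = C1 + Integral(x/cos(x), x)


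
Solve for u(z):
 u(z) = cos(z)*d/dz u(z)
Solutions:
 u(z) = C1*sqrt(sin(z) + 1)/sqrt(sin(z) - 1)


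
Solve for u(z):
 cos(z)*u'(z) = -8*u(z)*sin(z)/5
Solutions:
 u(z) = C1*cos(z)^(8/5)


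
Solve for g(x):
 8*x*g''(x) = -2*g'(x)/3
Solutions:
 g(x) = C1 + C2*x^(11/12)


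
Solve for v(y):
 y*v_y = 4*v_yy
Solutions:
 v(y) = C1 + C2*erfi(sqrt(2)*y/4)


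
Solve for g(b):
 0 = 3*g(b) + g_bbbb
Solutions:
 g(b) = (C1*sin(sqrt(2)*3^(1/4)*b/2) + C2*cos(sqrt(2)*3^(1/4)*b/2))*exp(-sqrt(2)*3^(1/4)*b/2) + (C3*sin(sqrt(2)*3^(1/4)*b/2) + C4*cos(sqrt(2)*3^(1/4)*b/2))*exp(sqrt(2)*3^(1/4)*b/2)


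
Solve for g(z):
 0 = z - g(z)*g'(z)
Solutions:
 g(z) = -sqrt(C1 + z^2)
 g(z) = sqrt(C1 + z^2)


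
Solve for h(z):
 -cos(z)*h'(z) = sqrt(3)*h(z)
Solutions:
 h(z) = C1*(sin(z) - 1)^(sqrt(3)/2)/(sin(z) + 1)^(sqrt(3)/2)


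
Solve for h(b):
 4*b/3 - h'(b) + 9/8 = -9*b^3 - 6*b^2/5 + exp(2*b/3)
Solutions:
 h(b) = C1 + 9*b^4/4 + 2*b^3/5 + 2*b^2/3 + 9*b/8 - 3*exp(2*b/3)/2


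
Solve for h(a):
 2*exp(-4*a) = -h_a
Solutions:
 h(a) = C1 + exp(-4*a)/2


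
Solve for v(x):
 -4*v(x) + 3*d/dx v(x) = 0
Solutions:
 v(x) = C1*exp(4*x/3)


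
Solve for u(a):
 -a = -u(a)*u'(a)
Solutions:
 u(a) = -sqrt(C1 + a^2)
 u(a) = sqrt(C1 + a^2)


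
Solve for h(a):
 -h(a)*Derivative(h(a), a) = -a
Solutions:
 h(a) = -sqrt(C1 + a^2)
 h(a) = sqrt(C1 + a^2)


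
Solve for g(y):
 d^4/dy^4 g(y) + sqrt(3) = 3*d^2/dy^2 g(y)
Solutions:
 g(y) = C1 + C2*y + C3*exp(-sqrt(3)*y) + C4*exp(sqrt(3)*y) + sqrt(3)*y^2/6


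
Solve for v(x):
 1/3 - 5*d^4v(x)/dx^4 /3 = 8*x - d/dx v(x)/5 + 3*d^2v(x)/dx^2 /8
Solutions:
 v(x) = C1 + C2*exp(30^(1/3)*x*(-(16 + sqrt(286))^(1/3) + 30^(1/3)/(16 + sqrt(286))^(1/3))/40)*sin(10^(1/3)*3^(1/6)*x*(3*10^(1/3)/(16 + sqrt(286))^(1/3) + 3^(2/3)*(16 + sqrt(286))^(1/3))/40) + C3*exp(30^(1/3)*x*(-(16 + sqrt(286))^(1/3) + 30^(1/3)/(16 + sqrt(286))^(1/3))/40)*cos(10^(1/3)*3^(1/6)*x*(3*10^(1/3)/(16 + sqrt(286))^(1/3) + 3^(2/3)*(16 + sqrt(286))^(1/3))/40) + C4*exp(-30^(1/3)*x*(-(16 + sqrt(286))^(1/3) + 30^(1/3)/(16 + sqrt(286))^(1/3))/20) + 20*x^2 + 220*x/3


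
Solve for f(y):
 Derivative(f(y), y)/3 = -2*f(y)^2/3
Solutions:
 f(y) = 1/(C1 + 2*y)


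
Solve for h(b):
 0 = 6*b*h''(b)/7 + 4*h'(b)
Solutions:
 h(b) = C1 + C2/b^(11/3)


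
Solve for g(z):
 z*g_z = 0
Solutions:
 g(z) = C1


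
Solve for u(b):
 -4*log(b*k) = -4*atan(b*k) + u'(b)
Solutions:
 u(b) = C1 - 4*b*log(b*k) + 4*b + 4*Piecewise((b*atan(b*k) - log(b^2*k^2 + 1)/(2*k), Ne(k, 0)), (0, True))


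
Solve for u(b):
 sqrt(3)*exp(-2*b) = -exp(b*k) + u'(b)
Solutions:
 u(b) = C1 - sqrt(3)*exp(-2*b)/2 + exp(b*k)/k


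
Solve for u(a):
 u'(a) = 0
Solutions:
 u(a) = C1


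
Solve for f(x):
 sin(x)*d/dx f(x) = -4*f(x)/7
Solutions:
 f(x) = C1*(cos(x) + 1)^(2/7)/(cos(x) - 1)^(2/7)


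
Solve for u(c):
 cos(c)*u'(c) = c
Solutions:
 u(c) = C1 + Integral(c/cos(c), c)


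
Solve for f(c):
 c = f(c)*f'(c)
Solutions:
 f(c) = -sqrt(C1 + c^2)
 f(c) = sqrt(C1 + c^2)


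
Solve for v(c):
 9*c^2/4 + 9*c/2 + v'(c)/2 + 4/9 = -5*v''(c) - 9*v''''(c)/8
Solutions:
 v(c) = C1 + C2*exp(-2^(1/3)*c*(-3*(3 + sqrt(48729)/9)^(1/3) + 20*2^(1/3)/(3 + sqrt(48729)/9)^(1/3))/18)*sin(sqrt(3)*c*(40/(6 + 2*sqrt(48729)/9)^(1/3) + 3*(6 + 2*sqrt(48729)/9)^(1/3))/18) + C3*exp(-2^(1/3)*c*(-3*(3 + sqrt(48729)/9)^(1/3) + 20*2^(1/3)/(3 + sqrt(48729)/9)^(1/3))/18)*cos(sqrt(3)*c*(40/(6 + 2*sqrt(48729)/9)^(1/3) + 3*(6 + 2*sqrt(48729)/9)^(1/3))/18) + C4*exp(2^(1/3)*c*(-3*(3 + sqrt(48729)/9)^(1/3) + 20*2^(1/3)/(3 + sqrt(48729)/9)^(1/3))/9) - 3*c^3/2 + 81*c^2/2 - 7298*c/9


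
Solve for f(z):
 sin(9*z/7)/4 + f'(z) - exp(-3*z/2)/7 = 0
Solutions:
 f(z) = C1 + 7*cos(9*z/7)/36 - 2*exp(-3*z/2)/21


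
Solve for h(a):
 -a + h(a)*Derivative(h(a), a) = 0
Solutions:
 h(a) = -sqrt(C1 + a^2)
 h(a) = sqrt(C1 + a^2)


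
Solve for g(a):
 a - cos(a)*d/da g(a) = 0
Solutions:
 g(a) = C1 + Integral(a/cos(a), a)


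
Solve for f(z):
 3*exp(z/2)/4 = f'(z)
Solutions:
 f(z) = C1 + 3*exp(z/2)/2


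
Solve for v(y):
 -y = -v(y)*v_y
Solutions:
 v(y) = -sqrt(C1 + y^2)
 v(y) = sqrt(C1 + y^2)


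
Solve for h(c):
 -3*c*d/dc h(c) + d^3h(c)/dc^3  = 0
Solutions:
 h(c) = C1 + Integral(C2*airyai(3^(1/3)*c) + C3*airybi(3^(1/3)*c), c)


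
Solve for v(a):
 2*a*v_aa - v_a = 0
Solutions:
 v(a) = C1 + C2*a^(3/2)


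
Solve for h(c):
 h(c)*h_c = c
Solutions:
 h(c) = -sqrt(C1 + c^2)
 h(c) = sqrt(C1 + c^2)


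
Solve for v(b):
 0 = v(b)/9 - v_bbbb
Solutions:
 v(b) = C1*exp(-sqrt(3)*b/3) + C2*exp(sqrt(3)*b/3) + C3*sin(sqrt(3)*b/3) + C4*cos(sqrt(3)*b/3)


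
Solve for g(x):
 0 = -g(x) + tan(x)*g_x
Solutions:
 g(x) = C1*sin(x)


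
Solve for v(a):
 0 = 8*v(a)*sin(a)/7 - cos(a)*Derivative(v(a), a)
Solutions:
 v(a) = C1/cos(a)^(8/7)


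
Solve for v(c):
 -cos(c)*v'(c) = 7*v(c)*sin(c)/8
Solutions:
 v(c) = C1*cos(c)^(7/8)


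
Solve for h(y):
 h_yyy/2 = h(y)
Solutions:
 h(y) = C3*exp(2^(1/3)*y) + (C1*sin(2^(1/3)*sqrt(3)*y/2) + C2*cos(2^(1/3)*sqrt(3)*y/2))*exp(-2^(1/3)*y/2)


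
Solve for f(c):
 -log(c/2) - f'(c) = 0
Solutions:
 f(c) = C1 - c*log(c) + c*log(2) + c


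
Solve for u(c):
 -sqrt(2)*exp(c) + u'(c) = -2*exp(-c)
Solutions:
 u(c) = C1 + sqrt(2)*exp(c) + 2*exp(-c)


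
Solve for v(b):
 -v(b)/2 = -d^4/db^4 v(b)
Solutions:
 v(b) = C1*exp(-2^(3/4)*b/2) + C2*exp(2^(3/4)*b/2) + C3*sin(2^(3/4)*b/2) + C4*cos(2^(3/4)*b/2)


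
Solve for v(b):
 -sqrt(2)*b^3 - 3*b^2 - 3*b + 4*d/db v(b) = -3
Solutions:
 v(b) = C1 + sqrt(2)*b^4/16 + b^3/4 + 3*b^2/8 - 3*b/4


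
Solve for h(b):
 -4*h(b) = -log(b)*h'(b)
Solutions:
 h(b) = C1*exp(4*li(b))


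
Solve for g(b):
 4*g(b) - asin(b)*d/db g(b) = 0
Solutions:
 g(b) = C1*exp(4*Integral(1/asin(b), b))


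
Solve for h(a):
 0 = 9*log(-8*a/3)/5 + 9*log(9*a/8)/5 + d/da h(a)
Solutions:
 h(a) = C1 - 18*a*log(a)/5 + 9*a*(-log(3) + 2 - I*pi)/5


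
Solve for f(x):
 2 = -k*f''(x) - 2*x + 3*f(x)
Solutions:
 f(x) = C1*exp(-sqrt(3)*x*sqrt(1/k)) + C2*exp(sqrt(3)*x*sqrt(1/k)) + 2*x/3 + 2/3


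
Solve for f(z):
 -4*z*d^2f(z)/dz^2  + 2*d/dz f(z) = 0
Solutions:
 f(z) = C1 + C2*z^(3/2)


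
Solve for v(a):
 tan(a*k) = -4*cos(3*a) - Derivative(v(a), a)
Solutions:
 v(a) = C1 - Piecewise((-log(cos(a*k))/k, Ne(k, 0)), (0, True)) - 4*sin(3*a)/3


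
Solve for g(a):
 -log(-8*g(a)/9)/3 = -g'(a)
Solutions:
 -3*Integral(1/(log(-_y) - 2*log(3) + 3*log(2)), (_y, g(a))) = C1 - a


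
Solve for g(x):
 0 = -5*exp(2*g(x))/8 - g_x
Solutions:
 g(x) = log(-sqrt(1/(C1 + 5*x))) + log(2)
 g(x) = log(1/(C1 + 5*x))/2 + log(2)


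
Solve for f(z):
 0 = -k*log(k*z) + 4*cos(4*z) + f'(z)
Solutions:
 f(z) = C1 + k*z*(log(k*z) - 1) - sin(4*z)


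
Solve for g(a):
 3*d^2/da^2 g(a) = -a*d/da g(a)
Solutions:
 g(a) = C1 + C2*erf(sqrt(6)*a/6)


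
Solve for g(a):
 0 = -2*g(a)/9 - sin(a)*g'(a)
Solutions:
 g(a) = C1*(cos(a) + 1)^(1/9)/(cos(a) - 1)^(1/9)


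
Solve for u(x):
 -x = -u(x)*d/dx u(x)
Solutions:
 u(x) = -sqrt(C1 + x^2)
 u(x) = sqrt(C1 + x^2)


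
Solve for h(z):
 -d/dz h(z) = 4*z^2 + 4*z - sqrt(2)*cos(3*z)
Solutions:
 h(z) = C1 - 4*z^3/3 - 2*z^2 + sqrt(2)*sin(3*z)/3


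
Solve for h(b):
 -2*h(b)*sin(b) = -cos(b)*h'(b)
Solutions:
 h(b) = C1/cos(b)^2


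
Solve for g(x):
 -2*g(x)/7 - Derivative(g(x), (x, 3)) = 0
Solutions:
 g(x) = C3*exp(-2^(1/3)*7^(2/3)*x/7) + (C1*sin(2^(1/3)*sqrt(3)*7^(2/3)*x/14) + C2*cos(2^(1/3)*sqrt(3)*7^(2/3)*x/14))*exp(2^(1/3)*7^(2/3)*x/14)


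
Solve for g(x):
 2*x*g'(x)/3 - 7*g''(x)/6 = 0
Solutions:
 g(x) = C1 + C2*erfi(sqrt(14)*x/7)


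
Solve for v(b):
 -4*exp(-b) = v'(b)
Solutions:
 v(b) = C1 + 4*exp(-b)


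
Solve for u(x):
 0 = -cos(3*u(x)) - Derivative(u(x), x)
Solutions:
 u(x) = -asin((C1 + exp(6*x))/(C1 - exp(6*x)))/3 + pi/3
 u(x) = asin((C1 + exp(6*x))/(C1 - exp(6*x)))/3


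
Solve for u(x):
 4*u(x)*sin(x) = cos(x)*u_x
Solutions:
 u(x) = C1/cos(x)^4


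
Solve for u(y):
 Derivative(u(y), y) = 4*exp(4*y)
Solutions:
 u(y) = C1 + exp(4*y)


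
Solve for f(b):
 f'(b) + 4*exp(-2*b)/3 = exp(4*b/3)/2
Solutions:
 f(b) = C1 + 3*exp(4*b/3)/8 + 2*exp(-2*b)/3


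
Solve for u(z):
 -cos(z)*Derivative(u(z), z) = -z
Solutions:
 u(z) = C1 + Integral(z/cos(z), z)


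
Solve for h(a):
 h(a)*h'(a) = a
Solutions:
 h(a) = -sqrt(C1 + a^2)
 h(a) = sqrt(C1 + a^2)


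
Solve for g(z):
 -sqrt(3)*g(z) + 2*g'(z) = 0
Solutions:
 g(z) = C1*exp(sqrt(3)*z/2)


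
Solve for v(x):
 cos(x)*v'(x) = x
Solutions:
 v(x) = C1 + Integral(x/cos(x), x)


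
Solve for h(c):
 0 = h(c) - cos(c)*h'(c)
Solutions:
 h(c) = C1*sqrt(sin(c) + 1)/sqrt(sin(c) - 1)


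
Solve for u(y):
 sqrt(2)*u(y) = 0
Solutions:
 u(y) = 0


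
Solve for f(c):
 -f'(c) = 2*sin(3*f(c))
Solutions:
 f(c) = -acos((-C1 - exp(12*c))/(C1 - exp(12*c)))/3 + 2*pi/3
 f(c) = acos((-C1 - exp(12*c))/(C1 - exp(12*c)))/3


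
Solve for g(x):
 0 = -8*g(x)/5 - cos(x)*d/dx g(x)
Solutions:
 g(x) = C1*(sin(x) - 1)^(4/5)/(sin(x) + 1)^(4/5)


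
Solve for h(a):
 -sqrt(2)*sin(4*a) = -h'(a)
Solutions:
 h(a) = C1 - sqrt(2)*cos(4*a)/4


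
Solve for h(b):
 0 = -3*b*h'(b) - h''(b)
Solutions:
 h(b) = C1 + C2*erf(sqrt(6)*b/2)


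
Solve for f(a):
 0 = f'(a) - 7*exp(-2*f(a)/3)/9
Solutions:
 f(a) = 3*log(-sqrt(C1 + 7*a)) - 6*log(3) + 3*log(6)/2
 f(a) = 3*log(C1 + 7*a)/2 - 6*log(3) + 3*log(6)/2


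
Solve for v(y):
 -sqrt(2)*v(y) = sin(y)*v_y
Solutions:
 v(y) = C1*(cos(y) + 1)^(sqrt(2)/2)/(cos(y) - 1)^(sqrt(2)/2)


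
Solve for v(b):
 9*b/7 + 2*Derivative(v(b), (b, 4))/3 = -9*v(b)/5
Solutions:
 v(b) = -5*b/7 + (C1*sin(15^(3/4)*2^(1/4)*b/10) + C2*cos(15^(3/4)*2^(1/4)*b/10))*exp(-15^(3/4)*2^(1/4)*b/10) + (C3*sin(15^(3/4)*2^(1/4)*b/10) + C4*cos(15^(3/4)*2^(1/4)*b/10))*exp(15^(3/4)*2^(1/4)*b/10)


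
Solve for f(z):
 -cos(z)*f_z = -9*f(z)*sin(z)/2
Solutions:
 f(z) = C1/cos(z)^(9/2)


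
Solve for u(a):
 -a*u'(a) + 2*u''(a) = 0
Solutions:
 u(a) = C1 + C2*erfi(a/2)


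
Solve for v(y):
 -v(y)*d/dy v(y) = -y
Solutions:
 v(y) = -sqrt(C1 + y^2)
 v(y) = sqrt(C1 + y^2)


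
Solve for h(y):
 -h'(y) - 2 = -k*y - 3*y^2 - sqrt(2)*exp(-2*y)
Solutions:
 h(y) = C1 + k*y^2/2 + y^3 - 2*y - sqrt(2)*exp(-2*y)/2


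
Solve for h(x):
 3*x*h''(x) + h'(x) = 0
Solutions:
 h(x) = C1 + C2*x^(2/3)


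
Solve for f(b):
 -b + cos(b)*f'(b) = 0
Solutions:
 f(b) = C1 + Integral(b/cos(b), b)


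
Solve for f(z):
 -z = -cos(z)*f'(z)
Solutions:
 f(z) = C1 + Integral(z/cos(z), z)


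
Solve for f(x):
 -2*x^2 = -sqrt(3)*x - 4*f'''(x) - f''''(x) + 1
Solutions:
 f(x) = C1 + C2*x + C3*x^2 + C4*exp(-4*x) + x^5/120 + x^4*(-sqrt(3) - 1)/96 + x^3*(sqrt(3) + 5)/96


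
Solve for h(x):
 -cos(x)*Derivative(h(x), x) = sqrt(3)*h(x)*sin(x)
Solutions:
 h(x) = C1*cos(x)^(sqrt(3))


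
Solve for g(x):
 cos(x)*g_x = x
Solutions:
 g(x) = C1 + Integral(x/cos(x), x)


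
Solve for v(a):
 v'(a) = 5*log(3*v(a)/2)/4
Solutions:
 4*Integral(1/(-log(_y) - log(3) + log(2)), (_y, v(a)))/5 = C1 - a


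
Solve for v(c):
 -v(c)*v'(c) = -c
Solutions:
 v(c) = -sqrt(C1 + c^2)
 v(c) = sqrt(C1 + c^2)


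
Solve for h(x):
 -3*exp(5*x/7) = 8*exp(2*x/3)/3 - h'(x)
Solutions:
 h(x) = C1 + 21*exp(5*x/7)/5 + 4*exp(2*x/3)


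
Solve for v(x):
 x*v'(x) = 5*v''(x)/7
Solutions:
 v(x) = C1 + C2*erfi(sqrt(70)*x/10)


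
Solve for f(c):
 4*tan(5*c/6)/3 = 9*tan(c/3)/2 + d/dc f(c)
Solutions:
 f(c) = C1 + 27*log(cos(c/3))/2 - 8*log(cos(5*c/6))/5


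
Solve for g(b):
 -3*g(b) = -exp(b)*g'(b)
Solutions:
 g(b) = C1*exp(-3*exp(-b))


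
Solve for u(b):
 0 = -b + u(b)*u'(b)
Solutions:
 u(b) = -sqrt(C1 + b^2)
 u(b) = sqrt(C1 + b^2)
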